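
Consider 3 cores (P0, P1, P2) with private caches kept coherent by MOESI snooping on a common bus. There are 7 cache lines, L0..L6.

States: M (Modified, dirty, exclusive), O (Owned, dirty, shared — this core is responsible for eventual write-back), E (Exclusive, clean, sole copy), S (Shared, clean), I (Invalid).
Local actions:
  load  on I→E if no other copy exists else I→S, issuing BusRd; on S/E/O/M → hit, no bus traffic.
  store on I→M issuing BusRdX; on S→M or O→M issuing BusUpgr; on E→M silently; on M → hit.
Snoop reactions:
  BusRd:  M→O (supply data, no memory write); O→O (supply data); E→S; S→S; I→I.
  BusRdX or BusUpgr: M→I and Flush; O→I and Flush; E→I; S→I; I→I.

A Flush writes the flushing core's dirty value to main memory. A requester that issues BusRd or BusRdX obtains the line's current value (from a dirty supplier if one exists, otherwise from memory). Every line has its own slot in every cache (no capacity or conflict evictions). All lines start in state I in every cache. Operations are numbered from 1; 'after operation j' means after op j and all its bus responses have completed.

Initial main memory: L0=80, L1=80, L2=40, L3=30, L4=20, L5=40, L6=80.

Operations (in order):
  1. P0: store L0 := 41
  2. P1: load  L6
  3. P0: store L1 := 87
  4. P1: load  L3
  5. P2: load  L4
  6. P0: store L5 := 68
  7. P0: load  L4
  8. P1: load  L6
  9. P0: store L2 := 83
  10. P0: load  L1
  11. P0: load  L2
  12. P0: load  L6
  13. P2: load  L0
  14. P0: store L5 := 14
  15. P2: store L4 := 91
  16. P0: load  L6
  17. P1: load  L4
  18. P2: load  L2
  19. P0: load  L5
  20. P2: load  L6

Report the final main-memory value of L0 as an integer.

1. P0: store L0 := 41  bus=[BusRdX]  L0: P0=M P1=I P2=I  mem[L0]=80
2. P1: load  L6  bus=[BusRd]  L6: P0=I P1=E P2=I  mem[L6]=80
3. P0: store L1 := 87  bus=[BusRdX]  L1: P0=M P1=I P2=I  mem[L1]=80
4. P1: load  L3  bus=[BusRd]  L3: P0=I P1=E P2=I  mem[L3]=30
5. P2: load  L4  bus=[BusRd]  L4: P0=I P1=I P2=E  mem[L4]=20
6. P0: store L5 := 68  bus=[BusRdX]  L5: P0=M P1=I P2=I  mem[L5]=40
7. P0: load  L4  bus=[BusRd]  L4: P0=S P1=I P2=S  mem[L4]=20
8. P1: load  L6  bus=[-]  L6: P0=I P1=E P2=I  mem[L6]=80
9. P0: store L2 := 83  bus=[BusRdX]  L2: P0=M P1=I P2=I  mem[L2]=40
10. P0: load  L1  bus=[-]  L1: P0=M P1=I P2=I  mem[L1]=80
11. P0: load  L2  bus=[-]  L2: P0=M P1=I P2=I  mem[L2]=40
12. P0: load  L6  bus=[BusRd]  L6: P0=S P1=S P2=I  mem[L6]=80
13. P2: load  L0  bus=[BusRd]  L0: P0=O P1=I P2=S  mem[L0]=80
14. P0: store L5 := 14  bus=[-]  L5: P0=M P1=I P2=I  mem[L5]=40
15. P2: store L4 := 91  bus=[BusUpgr]  L4: P0=I P1=I P2=M  mem[L4]=20
16. P0: load  L6  bus=[-]  L6: P0=S P1=S P2=I  mem[L6]=80
17. P1: load  L4  bus=[BusRd]  L4: P0=I P1=S P2=O  mem[L4]=20
18. P2: load  L2  bus=[BusRd]  L2: P0=O P1=I P2=S  mem[L2]=40
19. P0: load  L5  bus=[-]  L5: P0=M P1=I P2=I  mem[L5]=40
20. P2: load  L6  bus=[BusRd]  L6: P0=S P1=S P2=S  mem[L6]=80

memory[L0] = 80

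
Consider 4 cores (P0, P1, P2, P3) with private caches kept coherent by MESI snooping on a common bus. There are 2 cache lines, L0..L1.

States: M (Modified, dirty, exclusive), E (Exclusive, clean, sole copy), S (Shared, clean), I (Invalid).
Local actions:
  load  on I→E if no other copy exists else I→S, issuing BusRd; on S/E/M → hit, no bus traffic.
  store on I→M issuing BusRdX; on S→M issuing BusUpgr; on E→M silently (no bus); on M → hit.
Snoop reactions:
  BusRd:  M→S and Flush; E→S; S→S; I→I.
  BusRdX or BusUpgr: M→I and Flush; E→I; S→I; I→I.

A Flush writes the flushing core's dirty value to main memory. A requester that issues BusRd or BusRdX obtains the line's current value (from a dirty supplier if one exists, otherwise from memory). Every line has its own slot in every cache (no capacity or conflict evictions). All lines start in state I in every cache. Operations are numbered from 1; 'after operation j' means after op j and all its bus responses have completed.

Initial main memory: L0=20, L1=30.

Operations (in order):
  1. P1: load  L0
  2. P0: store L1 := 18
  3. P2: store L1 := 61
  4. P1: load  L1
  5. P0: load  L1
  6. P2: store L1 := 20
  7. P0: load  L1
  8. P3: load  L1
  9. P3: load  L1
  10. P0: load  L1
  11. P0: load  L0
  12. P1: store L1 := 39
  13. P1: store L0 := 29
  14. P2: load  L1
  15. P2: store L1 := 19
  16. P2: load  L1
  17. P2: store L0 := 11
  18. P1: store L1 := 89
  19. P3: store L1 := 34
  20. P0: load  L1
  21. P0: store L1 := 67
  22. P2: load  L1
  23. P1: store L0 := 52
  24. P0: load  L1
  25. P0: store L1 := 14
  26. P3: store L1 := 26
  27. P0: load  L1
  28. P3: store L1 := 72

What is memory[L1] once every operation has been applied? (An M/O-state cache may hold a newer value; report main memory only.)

[1] P1: load  L0 | P0:I, P1:E(20), P2:I, P3:I | bus: BusRd
[2] P0: store L1 := 18 | P0:M(18), P1:I, P2:I, P3:I | bus: BusRdX
[3] P2: store L1 := 61 | P0:I, P1:I, P2:M(61), P3:I | bus: BusRdX,Flush
[4] P1: load  L1 | P0:I, P1:S(61), P2:S(61), P3:I | bus: BusRd,Flush
[5] P0: load  L1 | P0:S(61), P1:S(61), P2:S(61), P3:I | bus: BusRd
[6] P2: store L1 := 20 | P0:I, P1:I, P2:M(20), P3:I | bus: BusUpgr
[7] P0: load  L1 | P0:S(20), P1:I, P2:S(20), P3:I | bus: BusRd,Flush
[8] P3: load  L1 | P0:S(20), P1:I, P2:S(20), P3:S(20) | bus: BusRd
[9] P3: load  L1 | P0:S(20), P1:I, P2:S(20), P3:S(20) | bus: none
[10] P0: load  L1 | P0:S(20), P1:I, P2:S(20), P3:S(20) | bus: none
[11] P0: load  L0 | P0:S(20), P1:S(20), P2:I, P3:I | bus: BusRd
[12] P1: store L1 := 39 | P0:I, P1:M(39), P2:I, P3:I | bus: BusRdX
[13] P1: store L0 := 29 | P0:I, P1:M(29), P2:I, P3:I | bus: BusUpgr
[14] P2: load  L1 | P0:I, P1:S(39), P2:S(39), P3:I | bus: BusRd,Flush
[15] P2: store L1 := 19 | P0:I, P1:I, P2:M(19), P3:I | bus: BusUpgr
[16] P2: load  L1 | P0:I, P1:I, P2:M(19), P3:I | bus: none
[17] P2: store L0 := 11 | P0:I, P1:I, P2:M(11), P3:I | bus: BusRdX,Flush
[18] P1: store L1 := 89 | P0:I, P1:M(89), P2:I, P3:I | bus: BusRdX,Flush
[19] P3: store L1 := 34 | P0:I, P1:I, P2:I, P3:M(34) | bus: BusRdX,Flush
[20] P0: load  L1 | P0:S(34), P1:I, P2:I, P3:S(34) | bus: BusRd,Flush
[21] P0: store L1 := 67 | P0:M(67), P1:I, P2:I, P3:I | bus: BusUpgr
[22] P2: load  L1 | P0:S(67), P1:I, P2:S(67), P3:I | bus: BusRd,Flush
[23] P1: store L0 := 52 | P0:I, P1:M(52), P2:I, P3:I | bus: BusRdX,Flush
[24] P0: load  L1 | P0:S(67), P1:I, P2:S(67), P3:I | bus: none
[25] P0: store L1 := 14 | P0:M(14), P1:I, P2:I, P3:I | bus: BusUpgr
[26] P3: store L1 := 26 | P0:I, P1:I, P2:I, P3:M(26) | bus: BusRdX,Flush
[27] P0: load  L1 | P0:S(26), P1:I, P2:I, P3:S(26) | bus: BusRd,Flush
[28] P3: store L1 := 72 | P0:I, P1:I, P2:I, P3:M(72) | bus: BusUpgr

memory[L1] = 26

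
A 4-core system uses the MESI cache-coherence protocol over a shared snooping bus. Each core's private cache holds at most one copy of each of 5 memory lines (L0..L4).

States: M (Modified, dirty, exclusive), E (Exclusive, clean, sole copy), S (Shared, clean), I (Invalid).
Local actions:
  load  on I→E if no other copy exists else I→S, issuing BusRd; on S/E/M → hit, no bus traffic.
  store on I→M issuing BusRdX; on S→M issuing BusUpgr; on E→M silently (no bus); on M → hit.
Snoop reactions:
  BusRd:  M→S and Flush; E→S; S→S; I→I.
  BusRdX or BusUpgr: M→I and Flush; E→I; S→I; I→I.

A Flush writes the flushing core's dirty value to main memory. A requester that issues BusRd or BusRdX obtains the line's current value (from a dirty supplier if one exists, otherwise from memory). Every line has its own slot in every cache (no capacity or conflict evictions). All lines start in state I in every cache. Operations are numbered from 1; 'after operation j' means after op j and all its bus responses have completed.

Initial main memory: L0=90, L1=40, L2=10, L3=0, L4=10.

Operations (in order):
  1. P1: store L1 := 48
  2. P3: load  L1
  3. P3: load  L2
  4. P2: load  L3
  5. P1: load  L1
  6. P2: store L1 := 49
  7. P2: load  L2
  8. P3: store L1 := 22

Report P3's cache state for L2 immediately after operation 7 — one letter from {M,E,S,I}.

state = S

step 1: P1: store L1 := 48  ⟶  IMII  (L1)  txn=BusRdX  M[L1]=40
step 2: P3: load  L1  ⟶  ISIS  (L1)  txn=BusRd+Flush  M[L1]=48
step 3: P3: load  L2  ⟶  IIIE  (L2)  txn=BusRd  M[L2]=10
step 4: P2: load  L3  ⟶  IIEI  (L3)  txn=BusRd  M[L3]=0
step 5: P1: load  L1  ⟶  ISIS  (L1)  txn=∅  M[L1]=48
step 6: P2: store L1 := 49  ⟶  IIMI  (L1)  txn=BusRdX  M[L1]=48
step 7: P2: load  L2  ⟶  IISS  (L2)  txn=BusRd  M[L2]=10
step 8: P3: store L1 := 22  ⟶  IIIM  (L1)  txn=BusRdX+Flush  M[L1]=49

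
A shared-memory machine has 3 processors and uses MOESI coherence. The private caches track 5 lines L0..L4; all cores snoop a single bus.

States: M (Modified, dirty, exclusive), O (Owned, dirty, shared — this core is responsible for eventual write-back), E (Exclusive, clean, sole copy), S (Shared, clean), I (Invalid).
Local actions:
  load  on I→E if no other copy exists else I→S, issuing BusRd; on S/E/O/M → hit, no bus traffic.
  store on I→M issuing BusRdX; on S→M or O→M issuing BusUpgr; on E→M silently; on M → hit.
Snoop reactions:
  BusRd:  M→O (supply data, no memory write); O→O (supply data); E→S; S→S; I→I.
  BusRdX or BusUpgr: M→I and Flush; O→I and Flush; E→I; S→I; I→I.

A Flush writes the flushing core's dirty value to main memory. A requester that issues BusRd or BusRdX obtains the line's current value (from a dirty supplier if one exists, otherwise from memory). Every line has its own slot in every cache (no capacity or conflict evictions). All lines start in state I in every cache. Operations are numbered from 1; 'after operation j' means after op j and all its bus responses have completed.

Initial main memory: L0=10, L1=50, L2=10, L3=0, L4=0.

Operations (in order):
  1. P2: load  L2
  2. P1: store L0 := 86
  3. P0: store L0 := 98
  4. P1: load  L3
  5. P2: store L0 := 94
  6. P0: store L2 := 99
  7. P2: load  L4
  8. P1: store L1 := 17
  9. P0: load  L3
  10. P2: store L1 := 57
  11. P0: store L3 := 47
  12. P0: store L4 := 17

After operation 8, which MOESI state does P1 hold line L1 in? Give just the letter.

state = M

  op1 P2: load  L2 → I/I/E on L2; bus BusRd; mem=10
  op2 P1: store L0 := 86 → I/M/I on L0; bus BusRdX; mem=10
  op3 P0: store L0 := 98 → M/I/I on L0; bus BusRdX Flush; mem=86
  op4 P1: load  L3 → I/E/I on L3; bus BusRd; mem=0
  op5 P2: store L0 := 94 → I/I/M on L0; bus BusRdX Flush; mem=98
  op6 P0: store L2 := 99 → M/I/I on L2; bus BusRdX; mem=10
  op7 P2: load  L4 → I/I/E on L4; bus BusRd; mem=0
  op8 P1: store L1 := 17 → I/M/I on L1; bus BusRdX; mem=50
  op9 P0: load  L3 → S/S/I on L3; bus BusRd; mem=0
  op10 P2: store L1 := 57 → I/I/M on L1; bus BusRdX Flush; mem=17
  op11 P0: store L3 := 47 → M/I/I on L3; bus BusUpgr; mem=0
  op12 P0: store L4 := 17 → M/I/I on L4; bus BusRdX; mem=0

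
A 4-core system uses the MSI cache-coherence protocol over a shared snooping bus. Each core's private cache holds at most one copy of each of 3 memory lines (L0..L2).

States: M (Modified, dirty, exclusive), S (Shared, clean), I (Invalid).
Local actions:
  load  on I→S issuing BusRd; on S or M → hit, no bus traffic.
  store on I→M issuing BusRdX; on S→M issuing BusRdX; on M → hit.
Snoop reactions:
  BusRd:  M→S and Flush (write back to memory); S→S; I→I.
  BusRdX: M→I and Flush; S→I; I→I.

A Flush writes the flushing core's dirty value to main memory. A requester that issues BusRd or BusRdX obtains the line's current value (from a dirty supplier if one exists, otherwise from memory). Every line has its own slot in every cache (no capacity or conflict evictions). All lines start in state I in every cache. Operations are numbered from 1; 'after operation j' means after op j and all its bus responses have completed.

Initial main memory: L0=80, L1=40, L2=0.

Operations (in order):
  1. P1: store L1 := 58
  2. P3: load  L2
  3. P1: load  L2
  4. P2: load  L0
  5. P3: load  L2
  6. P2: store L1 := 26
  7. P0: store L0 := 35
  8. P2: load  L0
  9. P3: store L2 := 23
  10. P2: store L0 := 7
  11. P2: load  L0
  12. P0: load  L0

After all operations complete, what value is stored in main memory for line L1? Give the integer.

  op1 P1: store L1 := 58 → I/M/I/I on L1; bus BusRdX; mem=40
  op2 P3: load  L2 → I/I/I/S on L2; bus BusRd; mem=0
  op3 P1: load  L2 → I/S/I/S on L2; bus BusRd; mem=0
  op4 P2: load  L0 → I/I/S/I on L0; bus BusRd; mem=80
  op5 P3: load  L2 → I/S/I/S on L2; bus (none); mem=0
  op6 P2: store L1 := 26 → I/I/M/I on L1; bus BusRdX Flush; mem=58
  op7 P0: store L0 := 35 → M/I/I/I on L0; bus BusRdX; mem=80
  op8 P2: load  L0 → S/I/S/I on L0; bus BusRd Flush; mem=35
  op9 P3: store L2 := 23 → I/I/I/M on L2; bus BusRdX; mem=0
  op10 P2: store L0 := 7 → I/I/M/I on L0; bus BusRdX; mem=35
  op11 P2: load  L0 → I/I/M/I on L0; bus (none); mem=35
  op12 P0: load  L0 → S/I/S/I on L0; bus BusRd Flush; mem=7

memory[L1] = 58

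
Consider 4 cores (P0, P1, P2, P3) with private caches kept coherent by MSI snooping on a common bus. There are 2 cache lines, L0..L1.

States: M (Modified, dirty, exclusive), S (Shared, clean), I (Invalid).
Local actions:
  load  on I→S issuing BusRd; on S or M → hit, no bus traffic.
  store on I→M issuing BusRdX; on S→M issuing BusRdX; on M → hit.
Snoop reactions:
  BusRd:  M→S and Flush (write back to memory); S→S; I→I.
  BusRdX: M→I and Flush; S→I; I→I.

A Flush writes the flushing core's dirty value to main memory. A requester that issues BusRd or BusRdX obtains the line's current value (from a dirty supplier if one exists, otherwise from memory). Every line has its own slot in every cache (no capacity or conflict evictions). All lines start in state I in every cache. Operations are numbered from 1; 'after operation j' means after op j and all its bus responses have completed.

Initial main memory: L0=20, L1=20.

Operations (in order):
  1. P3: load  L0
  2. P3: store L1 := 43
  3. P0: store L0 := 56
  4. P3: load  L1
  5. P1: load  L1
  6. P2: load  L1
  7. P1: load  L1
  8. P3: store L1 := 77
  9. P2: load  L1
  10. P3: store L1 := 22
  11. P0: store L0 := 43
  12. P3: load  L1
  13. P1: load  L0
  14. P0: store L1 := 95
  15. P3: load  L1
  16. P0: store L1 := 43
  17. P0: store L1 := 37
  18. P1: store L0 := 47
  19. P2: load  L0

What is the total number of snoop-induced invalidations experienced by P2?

1. P3: load  L0  bus=[BusRd]  L0: P0=I P1=I P2=I P3=S  mem[L0]=20
2. P3: store L1 := 43  bus=[BusRdX]  L1: P0=I P1=I P2=I P3=M  mem[L1]=20
3. P0: store L0 := 56  bus=[BusRdX]  L0: P0=M P1=I P2=I P3=I  mem[L0]=20
4. P3: load  L1  bus=[-]  L1: P0=I P1=I P2=I P3=M  mem[L1]=20
5. P1: load  L1  bus=[BusRd,Flush]  L1: P0=I P1=S P2=I P3=S  mem[L1]=43
6. P2: load  L1  bus=[BusRd]  L1: P0=I P1=S P2=S P3=S  mem[L1]=43
7. P1: load  L1  bus=[-]  L1: P0=I P1=S P2=S P3=S  mem[L1]=43
8. P3: store L1 := 77  bus=[BusRdX]  L1: P0=I P1=I P2=I P3=M  mem[L1]=43
9. P2: load  L1  bus=[BusRd,Flush]  L1: P0=I P1=I P2=S P3=S  mem[L1]=77
10. P3: store L1 := 22  bus=[BusRdX]  L1: P0=I P1=I P2=I P3=M  mem[L1]=77
11. P0: store L0 := 43  bus=[-]  L0: P0=M P1=I P2=I P3=I  mem[L0]=20
12. P3: load  L1  bus=[-]  L1: P0=I P1=I P2=I P3=M  mem[L1]=77
13. P1: load  L0  bus=[BusRd,Flush]  L0: P0=S P1=S P2=I P3=I  mem[L0]=43
14. P0: store L1 := 95  bus=[BusRdX,Flush]  L1: P0=M P1=I P2=I P3=I  mem[L1]=22
15. P3: load  L1  bus=[BusRd,Flush]  L1: P0=S P1=I P2=I P3=S  mem[L1]=95
16. P0: store L1 := 43  bus=[BusRdX]  L1: P0=M P1=I P2=I P3=I  mem[L1]=95
17. P0: store L1 := 37  bus=[-]  L1: P0=M P1=I P2=I P3=I  mem[L1]=95
18. P1: store L0 := 47  bus=[BusRdX]  L0: P0=I P1=M P2=I P3=I  mem[L0]=43
19. P2: load  L0  bus=[BusRd,Flush]  L0: P0=I P1=S P2=S P3=I  mem[L0]=47

invalidations = 2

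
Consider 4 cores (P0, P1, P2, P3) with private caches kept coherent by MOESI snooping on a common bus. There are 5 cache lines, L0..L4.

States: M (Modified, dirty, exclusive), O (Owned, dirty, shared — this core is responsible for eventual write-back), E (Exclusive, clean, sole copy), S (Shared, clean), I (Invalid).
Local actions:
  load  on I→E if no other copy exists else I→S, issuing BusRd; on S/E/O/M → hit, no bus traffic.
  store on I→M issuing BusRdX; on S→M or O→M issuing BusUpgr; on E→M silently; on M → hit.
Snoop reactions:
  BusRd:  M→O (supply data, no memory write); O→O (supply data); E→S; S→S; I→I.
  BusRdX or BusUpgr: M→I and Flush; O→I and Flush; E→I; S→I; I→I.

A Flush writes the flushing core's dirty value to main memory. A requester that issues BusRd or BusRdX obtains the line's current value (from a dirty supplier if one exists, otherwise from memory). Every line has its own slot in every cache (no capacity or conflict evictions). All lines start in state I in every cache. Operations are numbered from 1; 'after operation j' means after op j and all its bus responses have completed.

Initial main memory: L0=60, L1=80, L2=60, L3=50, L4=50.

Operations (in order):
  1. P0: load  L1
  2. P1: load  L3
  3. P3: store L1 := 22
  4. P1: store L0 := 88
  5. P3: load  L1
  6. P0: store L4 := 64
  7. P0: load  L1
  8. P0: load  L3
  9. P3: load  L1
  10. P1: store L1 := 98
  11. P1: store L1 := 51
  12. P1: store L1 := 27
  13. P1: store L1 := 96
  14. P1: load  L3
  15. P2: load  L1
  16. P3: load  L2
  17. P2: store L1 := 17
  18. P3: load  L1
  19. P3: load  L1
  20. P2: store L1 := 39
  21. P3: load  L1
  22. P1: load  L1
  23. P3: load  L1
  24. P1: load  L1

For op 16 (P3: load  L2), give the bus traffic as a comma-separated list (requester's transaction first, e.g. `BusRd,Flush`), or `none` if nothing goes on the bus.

  op1 P0: load  L1 → E/I/I/I on L1; bus BusRd; mem=80
  op2 P1: load  L3 → I/E/I/I on L3; bus BusRd; mem=50
  op3 P3: store L1 := 22 → I/I/I/M on L1; bus BusRdX; mem=80
  op4 P1: store L0 := 88 → I/M/I/I on L0; bus BusRdX; mem=60
  op5 P3: load  L1 → I/I/I/M on L1; bus (none); mem=80
  op6 P0: store L4 := 64 → M/I/I/I on L4; bus BusRdX; mem=50
  op7 P0: load  L1 → S/I/I/O on L1; bus BusRd; mem=80
  op8 P0: load  L3 → S/S/I/I on L3; bus BusRd; mem=50
  op9 P3: load  L1 → S/I/I/O on L1; bus (none); mem=80
  op10 P1: store L1 := 98 → I/M/I/I on L1; bus BusRdX Flush; mem=22
  op11 P1: store L1 := 51 → I/M/I/I on L1; bus (none); mem=22
  op12 P1: store L1 := 27 → I/M/I/I on L1; bus (none); mem=22
  op13 P1: store L1 := 96 → I/M/I/I on L1; bus (none); mem=22
  op14 P1: load  L3 → S/S/I/I on L3; bus (none); mem=50
  op15 P2: load  L1 → I/O/S/I on L1; bus BusRd; mem=22
  op16 P3: load  L2 → I/I/I/E on L2; bus BusRd; mem=60
  op17 P2: store L1 := 17 → I/I/M/I on L1; bus BusUpgr Flush; mem=96
  op18 P3: load  L1 → I/I/O/S on L1; bus BusRd; mem=96
  op19 P3: load  L1 → I/I/O/S on L1; bus (none); mem=96
  op20 P2: store L1 := 39 → I/I/M/I on L1; bus BusUpgr; mem=96
  op21 P3: load  L1 → I/I/O/S on L1; bus BusRd; mem=96
  op22 P1: load  L1 → I/S/O/S on L1; bus BusRd; mem=96
  op23 P3: load  L1 → I/S/O/S on L1; bus (none); mem=96
  op24 P1: load  L1 → I/S/O/S on L1; bus (none); mem=96

bus = BusRd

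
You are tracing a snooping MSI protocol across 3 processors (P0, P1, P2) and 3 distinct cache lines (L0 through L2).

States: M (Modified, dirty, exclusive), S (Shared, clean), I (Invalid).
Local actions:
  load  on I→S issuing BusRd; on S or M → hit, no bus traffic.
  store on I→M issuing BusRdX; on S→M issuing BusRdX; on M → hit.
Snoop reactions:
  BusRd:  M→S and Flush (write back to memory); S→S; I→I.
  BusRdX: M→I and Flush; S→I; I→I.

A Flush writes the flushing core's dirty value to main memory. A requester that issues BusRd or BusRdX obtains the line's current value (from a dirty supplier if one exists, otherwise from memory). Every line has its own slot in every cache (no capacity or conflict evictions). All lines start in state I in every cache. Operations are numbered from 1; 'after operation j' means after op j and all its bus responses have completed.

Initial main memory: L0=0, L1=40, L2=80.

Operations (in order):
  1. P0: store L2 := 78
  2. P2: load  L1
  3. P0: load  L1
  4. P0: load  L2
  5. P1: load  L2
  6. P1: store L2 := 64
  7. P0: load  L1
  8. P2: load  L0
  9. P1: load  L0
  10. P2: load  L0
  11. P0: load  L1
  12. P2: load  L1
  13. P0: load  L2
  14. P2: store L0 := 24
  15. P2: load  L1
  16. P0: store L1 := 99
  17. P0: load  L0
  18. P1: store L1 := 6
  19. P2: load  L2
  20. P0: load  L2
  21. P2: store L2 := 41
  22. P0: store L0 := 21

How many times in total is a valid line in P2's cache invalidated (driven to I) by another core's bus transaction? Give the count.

invalidations = 2

step 1: P0: store L2 := 78  ⟶  MII  (L2)  txn=BusRdX  M[L2]=80
step 2: P2: load  L1  ⟶  IIS  (L1)  txn=BusRd  M[L1]=40
step 3: P0: load  L1  ⟶  SIS  (L1)  txn=BusRd  M[L1]=40
step 4: P0: load  L2  ⟶  MII  (L2)  txn=∅  M[L2]=80
step 5: P1: load  L2  ⟶  SSI  (L2)  txn=BusRd+Flush  M[L2]=78
step 6: P1: store L2 := 64  ⟶  IMI  (L2)  txn=BusRdX  M[L2]=78
step 7: P0: load  L1  ⟶  SIS  (L1)  txn=∅  M[L1]=40
step 8: P2: load  L0  ⟶  IIS  (L0)  txn=BusRd  M[L0]=0
step 9: P1: load  L0  ⟶  ISS  (L0)  txn=BusRd  M[L0]=0
step 10: P2: load  L0  ⟶  ISS  (L0)  txn=∅  M[L0]=0
step 11: P0: load  L1  ⟶  SIS  (L1)  txn=∅  M[L1]=40
step 12: P2: load  L1  ⟶  SIS  (L1)  txn=∅  M[L1]=40
step 13: P0: load  L2  ⟶  SSI  (L2)  txn=BusRd+Flush  M[L2]=64
step 14: P2: store L0 := 24  ⟶  IIM  (L0)  txn=BusRdX  M[L0]=0
step 15: P2: load  L1  ⟶  SIS  (L1)  txn=∅  M[L1]=40
step 16: P0: store L1 := 99  ⟶  MII  (L1)  txn=BusRdX  M[L1]=40
step 17: P0: load  L0  ⟶  SIS  (L0)  txn=BusRd+Flush  M[L0]=24
step 18: P1: store L1 := 6  ⟶  IMI  (L1)  txn=BusRdX+Flush  M[L1]=99
step 19: P2: load  L2  ⟶  SSS  (L2)  txn=BusRd  M[L2]=64
step 20: P0: load  L2  ⟶  SSS  (L2)  txn=∅  M[L2]=64
step 21: P2: store L2 := 41  ⟶  IIM  (L2)  txn=BusRdX  M[L2]=64
step 22: P0: store L0 := 21  ⟶  MII  (L0)  txn=BusRdX  M[L0]=24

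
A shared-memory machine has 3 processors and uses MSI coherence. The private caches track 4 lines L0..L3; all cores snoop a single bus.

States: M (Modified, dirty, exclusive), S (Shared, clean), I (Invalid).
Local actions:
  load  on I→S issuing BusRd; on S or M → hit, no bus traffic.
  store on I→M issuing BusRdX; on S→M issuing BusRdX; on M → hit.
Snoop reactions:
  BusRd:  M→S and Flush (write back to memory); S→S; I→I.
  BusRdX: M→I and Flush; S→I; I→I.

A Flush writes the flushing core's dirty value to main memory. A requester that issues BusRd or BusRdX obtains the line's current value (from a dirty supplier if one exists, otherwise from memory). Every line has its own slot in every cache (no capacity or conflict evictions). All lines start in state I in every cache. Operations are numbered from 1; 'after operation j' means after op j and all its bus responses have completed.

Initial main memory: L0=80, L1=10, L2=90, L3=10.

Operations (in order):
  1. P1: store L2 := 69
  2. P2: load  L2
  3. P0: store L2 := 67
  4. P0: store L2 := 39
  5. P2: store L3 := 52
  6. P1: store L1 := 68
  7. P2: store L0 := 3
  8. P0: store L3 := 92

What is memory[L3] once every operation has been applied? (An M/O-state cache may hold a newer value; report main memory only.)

1. P1: store L2 := 69  bus=[BusRdX]  L2: P0=I P1=M P2=I  mem[L2]=90
2. P2: load  L2  bus=[BusRd,Flush]  L2: P0=I P1=S P2=S  mem[L2]=69
3. P0: store L2 := 67  bus=[BusRdX]  L2: P0=M P1=I P2=I  mem[L2]=69
4. P0: store L2 := 39  bus=[-]  L2: P0=M P1=I P2=I  mem[L2]=69
5. P2: store L3 := 52  bus=[BusRdX]  L3: P0=I P1=I P2=M  mem[L3]=10
6. P1: store L1 := 68  bus=[BusRdX]  L1: P0=I P1=M P2=I  mem[L1]=10
7. P2: store L0 := 3  bus=[BusRdX]  L0: P0=I P1=I P2=M  mem[L0]=80
8. P0: store L3 := 92  bus=[BusRdX,Flush]  L3: P0=M P1=I P2=I  mem[L3]=52

memory[L3] = 52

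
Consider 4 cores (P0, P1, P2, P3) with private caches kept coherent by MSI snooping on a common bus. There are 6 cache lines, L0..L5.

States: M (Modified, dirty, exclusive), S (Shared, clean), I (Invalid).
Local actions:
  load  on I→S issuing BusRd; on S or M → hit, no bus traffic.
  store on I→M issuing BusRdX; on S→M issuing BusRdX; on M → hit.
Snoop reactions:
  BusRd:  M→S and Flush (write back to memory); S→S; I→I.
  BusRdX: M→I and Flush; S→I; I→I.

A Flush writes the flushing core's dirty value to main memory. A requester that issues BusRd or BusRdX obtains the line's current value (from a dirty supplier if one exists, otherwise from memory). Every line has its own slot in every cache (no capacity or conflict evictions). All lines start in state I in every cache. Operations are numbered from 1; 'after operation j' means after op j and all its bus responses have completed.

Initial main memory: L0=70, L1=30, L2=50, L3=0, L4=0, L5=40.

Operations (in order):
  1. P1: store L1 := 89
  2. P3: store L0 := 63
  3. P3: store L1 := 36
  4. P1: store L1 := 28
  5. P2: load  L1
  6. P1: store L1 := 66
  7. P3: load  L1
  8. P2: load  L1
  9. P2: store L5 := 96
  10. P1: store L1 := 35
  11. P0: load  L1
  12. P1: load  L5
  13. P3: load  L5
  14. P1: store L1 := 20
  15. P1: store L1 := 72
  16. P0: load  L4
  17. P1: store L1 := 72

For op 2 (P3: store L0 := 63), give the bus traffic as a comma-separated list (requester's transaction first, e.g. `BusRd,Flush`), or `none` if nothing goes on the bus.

[1] P1: store L1 := 89 | P0:I, P1:M(89), P2:I, P3:I | bus: BusRdX
[2] P3: store L0 := 63 | P0:I, P1:I, P2:I, P3:M(63) | bus: BusRdX
[3] P3: store L1 := 36 | P0:I, P1:I, P2:I, P3:M(36) | bus: BusRdX,Flush
[4] P1: store L1 := 28 | P0:I, P1:M(28), P2:I, P3:I | bus: BusRdX,Flush
[5] P2: load  L1 | P0:I, P1:S(28), P2:S(28), P3:I | bus: BusRd,Flush
[6] P1: store L1 := 66 | P0:I, P1:M(66), P2:I, P3:I | bus: BusRdX
[7] P3: load  L1 | P0:I, P1:S(66), P2:I, P3:S(66) | bus: BusRd,Flush
[8] P2: load  L1 | P0:I, P1:S(66), P2:S(66), P3:S(66) | bus: BusRd
[9] P2: store L5 := 96 | P0:I, P1:I, P2:M(96), P3:I | bus: BusRdX
[10] P1: store L1 := 35 | P0:I, P1:M(35), P2:I, P3:I | bus: BusRdX
[11] P0: load  L1 | P0:S(35), P1:S(35), P2:I, P3:I | bus: BusRd,Flush
[12] P1: load  L5 | P0:I, P1:S(96), P2:S(96), P3:I | bus: BusRd,Flush
[13] P3: load  L5 | P0:I, P1:S(96), P2:S(96), P3:S(96) | bus: BusRd
[14] P1: store L1 := 20 | P0:I, P1:M(20), P2:I, P3:I | bus: BusRdX
[15] P1: store L1 := 72 | P0:I, P1:M(72), P2:I, P3:I | bus: none
[16] P0: load  L4 | P0:S(0), P1:I, P2:I, P3:I | bus: BusRd
[17] P1: store L1 := 72 | P0:I, P1:M(72), P2:I, P3:I | bus: none

bus = BusRdX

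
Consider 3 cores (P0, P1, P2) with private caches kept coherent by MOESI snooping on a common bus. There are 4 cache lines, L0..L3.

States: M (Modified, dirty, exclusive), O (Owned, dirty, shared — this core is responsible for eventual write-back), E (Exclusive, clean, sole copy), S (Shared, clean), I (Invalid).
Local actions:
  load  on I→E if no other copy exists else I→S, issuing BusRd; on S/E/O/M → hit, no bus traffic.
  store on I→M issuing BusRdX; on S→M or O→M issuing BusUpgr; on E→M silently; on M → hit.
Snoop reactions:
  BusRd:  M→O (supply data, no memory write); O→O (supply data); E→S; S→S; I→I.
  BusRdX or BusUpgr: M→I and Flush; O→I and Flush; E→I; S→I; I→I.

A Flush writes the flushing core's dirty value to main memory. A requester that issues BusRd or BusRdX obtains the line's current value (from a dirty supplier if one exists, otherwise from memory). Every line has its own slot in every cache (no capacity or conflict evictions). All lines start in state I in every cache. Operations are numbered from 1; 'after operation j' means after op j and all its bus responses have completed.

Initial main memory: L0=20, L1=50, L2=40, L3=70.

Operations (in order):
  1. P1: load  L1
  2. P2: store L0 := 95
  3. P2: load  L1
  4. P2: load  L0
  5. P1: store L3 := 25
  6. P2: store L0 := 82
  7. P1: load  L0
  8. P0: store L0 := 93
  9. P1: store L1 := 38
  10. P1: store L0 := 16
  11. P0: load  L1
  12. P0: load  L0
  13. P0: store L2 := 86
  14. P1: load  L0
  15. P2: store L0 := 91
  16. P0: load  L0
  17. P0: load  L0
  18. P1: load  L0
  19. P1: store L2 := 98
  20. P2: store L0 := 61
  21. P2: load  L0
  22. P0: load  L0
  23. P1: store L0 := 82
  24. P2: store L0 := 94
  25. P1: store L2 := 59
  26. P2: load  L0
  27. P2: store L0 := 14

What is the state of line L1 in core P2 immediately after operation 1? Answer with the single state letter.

state = I

  op1 P1: load  L1 → I/E/I on L1; bus BusRd; mem=50
  op2 P2: store L0 := 95 → I/I/M on L0; bus BusRdX; mem=20
  op3 P2: load  L1 → I/S/S on L1; bus BusRd; mem=50
  op4 P2: load  L0 → I/I/M on L0; bus (none); mem=20
  op5 P1: store L3 := 25 → I/M/I on L3; bus BusRdX; mem=70
  op6 P2: store L0 := 82 → I/I/M on L0; bus (none); mem=20
  op7 P1: load  L0 → I/S/O on L0; bus BusRd; mem=20
  op8 P0: store L0 := 93 → M/I/I on L0; bus BusRdX Flush; mem=82
  op9 P1: store L1 := 38 → I/M/I on L1; bus BusUpgr; mem=50
  op10 P1: store L0 := 16 → I/M/I on L0; bus BusRdX Flush; mem=93
  op11 P0: load  L1 → S/O/I on L1; bus BusRd; mem=50
  op12 P0: load  L0 → S/O/I on L0; bus BusRd; mem=93
  op13 P0: store L2 := 86 → M/I/I on L2; bus BusRdX; mem=40
  op14 P1: load  L0 → S/O/I on L0; bus (none); mem=93
  op15 P2: store L0 := 91 → I/I/M on L0; bus BusRdX Flush; mem=16
  op16 P0: load  L0 → S/I/O on L0; bus BusRd; mem=16
  op17 P0: load  L0 → S/I/O on L0; bus (none); mem=16
  op18 P1: load  L0 → S/S/O on L0; bus BusRd; mem=16
  op19 P1: store L2 := 98 → I/M/I on L2; bus BusRdX Flush; mem=86
  op20 P2: store L0 := 61 → I/I/M on L0; bus BusUpgr; mem=16
  op21 P2: load  L0 → I/I/M on L0; bus (none); mem=16
  op22 P0: load  L0 → S/I/O on L0; bus BusRd; mem=16
  op23 P1: store L0 := 82 → I/M/I on L0; bus BusRdX Flush; mem=61
  op24 P2: store L0 := 94 → I/I/M on L0; bus BusRdX Flush; mem=82
  op25 P1: store L2 := 59 → I/M/I on L2; bus (none); mem=86
  op26 P2: load  L0 → I/I/M on L0; bus (none); mem=82
  op27 P2: store L0 := 14 → I/I/M on L0; bus (none); mem=82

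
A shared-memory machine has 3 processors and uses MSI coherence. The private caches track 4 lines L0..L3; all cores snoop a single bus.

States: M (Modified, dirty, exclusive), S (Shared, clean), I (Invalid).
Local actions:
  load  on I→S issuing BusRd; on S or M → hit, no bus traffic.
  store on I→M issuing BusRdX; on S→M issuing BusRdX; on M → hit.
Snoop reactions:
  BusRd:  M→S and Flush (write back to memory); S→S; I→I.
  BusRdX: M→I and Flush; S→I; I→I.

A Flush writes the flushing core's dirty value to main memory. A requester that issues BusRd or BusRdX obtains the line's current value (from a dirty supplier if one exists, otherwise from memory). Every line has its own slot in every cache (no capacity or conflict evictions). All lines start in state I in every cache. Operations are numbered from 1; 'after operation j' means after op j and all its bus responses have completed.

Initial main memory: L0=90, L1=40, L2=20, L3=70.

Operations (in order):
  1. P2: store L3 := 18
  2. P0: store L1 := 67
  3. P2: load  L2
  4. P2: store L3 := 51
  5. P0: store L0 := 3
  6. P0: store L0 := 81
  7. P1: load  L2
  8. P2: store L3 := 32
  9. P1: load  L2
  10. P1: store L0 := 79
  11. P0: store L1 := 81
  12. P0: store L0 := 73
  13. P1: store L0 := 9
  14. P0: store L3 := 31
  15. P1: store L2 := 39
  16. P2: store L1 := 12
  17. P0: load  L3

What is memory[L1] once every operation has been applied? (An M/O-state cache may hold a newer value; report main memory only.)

1. P2: store L3 := 18  bus=[BusRdX]  L3: P0=I P1=I P2=M  mem[L3]=70
2. P0: store L1 := 67  bus=[BusRdX]  L1: P0=M P1=I P2=I  mem[L1]=40
3. P2: load  L2  bus=[BusRd]  L2: P0=I P1=I P2=S  mem[L2]=20
4. P2: store L3 := 51  bus=[-]  L3: P0=I P1=I P2=M  mem[L3]=70
5. P0: store L0 := 3  bus=[BusRdX]  L0: P0=M P1=I P2=I  mem[L0]=90
6. P0: store L0 := 81  bus=[-]  L0: P0=M P1=I P2=I  mem[L0]=90
7. P1: load  L2  bus=[BusRd]  L2: P0=I P1=S P2=S  mem[L2]=20
8. P2: store L3 := 32  bus=[-]  L3: P0=I P1=I P2=M  mem[L3]=70
9. P1: load  L2  bus=[-]  L2: P0=I P1=S P2=S  mem[L2]=20
10. P1: store L0 := 79  bus=[BusRdX,Flush]  L0: P0=I P1=M P2=I  mem[L0]=81
11. P0: store L1 := 81  bus=[-]  L1: P0=M P1=I P2=I  mem[L1]=40
12. P0: store L0 := 73  bus=[BusRdX,Flush]  L0: P0=M P1=I P2=I  mem[L0]=79
13. P1: store L0 := 9  bus=[BusRdX,Flush]  L0: P0=I P1=M P2=I  mem[L0]=73
14. P0: store L3 := 31  bus=[BusRdX,Flush]  L3: P0=M P1=I P2=I  mem[L3]=32
15. P1: store L2 := 39  bus=[BusRdX]  L2: P0=I P1=M P2=I  mem[L2]=20
16. P2: store L1 := 12  bus=[BusRdX,Flush]  L1: P0=I P1=I P2=M  mem[L1]=81
17. P0: load  L3  bus=[-]  L3: P0=M P1=I P2=I  mem[L3]=32

memory[L1] = 81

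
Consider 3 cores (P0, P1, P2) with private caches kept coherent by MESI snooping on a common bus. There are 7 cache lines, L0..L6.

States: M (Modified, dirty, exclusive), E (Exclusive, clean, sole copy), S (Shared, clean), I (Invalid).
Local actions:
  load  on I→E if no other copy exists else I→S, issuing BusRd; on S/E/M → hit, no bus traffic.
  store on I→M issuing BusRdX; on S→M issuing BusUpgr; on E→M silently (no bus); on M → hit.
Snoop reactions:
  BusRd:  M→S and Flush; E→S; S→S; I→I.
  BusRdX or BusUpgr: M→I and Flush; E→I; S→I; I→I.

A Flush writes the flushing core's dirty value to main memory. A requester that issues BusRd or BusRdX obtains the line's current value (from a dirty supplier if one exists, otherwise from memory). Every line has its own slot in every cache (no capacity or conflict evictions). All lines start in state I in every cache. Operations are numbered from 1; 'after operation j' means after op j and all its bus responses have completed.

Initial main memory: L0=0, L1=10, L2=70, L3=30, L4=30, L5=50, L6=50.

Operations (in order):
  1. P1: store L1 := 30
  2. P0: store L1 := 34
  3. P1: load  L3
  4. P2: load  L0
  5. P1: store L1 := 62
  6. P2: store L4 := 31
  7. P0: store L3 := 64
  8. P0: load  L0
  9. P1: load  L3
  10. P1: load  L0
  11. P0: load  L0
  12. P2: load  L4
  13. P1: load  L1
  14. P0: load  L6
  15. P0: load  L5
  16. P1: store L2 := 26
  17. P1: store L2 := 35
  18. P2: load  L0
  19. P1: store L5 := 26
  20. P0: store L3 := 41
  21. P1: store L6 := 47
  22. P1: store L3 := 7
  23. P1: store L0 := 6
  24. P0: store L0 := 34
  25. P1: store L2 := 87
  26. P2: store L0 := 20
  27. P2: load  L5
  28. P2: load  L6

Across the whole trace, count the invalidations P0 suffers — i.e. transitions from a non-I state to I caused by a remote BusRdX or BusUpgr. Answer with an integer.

[1] P1: store L1 := 30 | P0:I, P1:M(30), P2:I | bus: BusRdX
[2] P0: store L1 := 34 | P0:M(34), P1:I, P2:I | bus: BusRdX,Flush
[3] P1: load  L3 | P0:I, P1:E(30), P2:I | bus: BusRd
[4] P2: load  L0 | P0:I, P1:I, P2:E(0) | bus: BusRd
[5] P1: store L1 := 62 | P0:I, P1:M(62), P2:I | bus: BusRdX,Flush
[6] P2: store L4 := 31 | P0:I, P1:I, P2:M(31) | bus: BusRdX
[7] P0: store L3 := 64 | P0:M(64), P1:I, P2:I | bus: BusRdX
[8] P0: load  L0 | P0:S(0), P1:I, P2:S(0) | bus: BusRd
[9] P1: load  L3 | P0:S(64), P1:S(64), P2:I | bus: BusRd,Flush
[10] P1: load  L0 | P0:S(0), P1:S(0), P2:S(0) | bus: BusRd
[11] P0: load  L0 | P0:S(0), P1:S(0), P2:S(0) | bus: none
[12] P2: load  L4 | P0:I, P1:I, P2:M(31) | bus: none
[13] P1: load  L1 | P0:I, P1:M(62), P2:I | bus: none
[14] P0: load  L6 | P0:E(50), P1:I, P2:I | bus: BusRd
[15] P0: load  L5 | P0:E(50), P1:I, P2:I | bus: BusRd
[16] P1: store L2 := 26 | P0:I, P1:M(26), P2:I | bus: BusRdX
[17] P1: store L2 := 35 | P0:I, P1:M(35), P2:I | bus: none
[18] P2: load  L0 | P0:S(0), P1:S(0), P2:S(0) | bus: none
[19] P1: store L5 := 26 | P0:I, P1:M(26), P2:I | bus: BusRdX
[20] P0: store L3 := 41 | P0:M(41), P1:I, P2:I | bus: BusUpgr
[21] P1: store L6 := 47 | P0:I, P1:M(47), P2:I | bus: BusRdX
[22] P1: store L3 := 7 | P0:I, P1:M(7), P2:I | bus: BusRdX,Flush
[23] P1: store L0 := 6 | P0:I, P1:M(6), P2:I | bus: BusUpgr
[24] P0: store L0 := 34 | P0:M(34), P1:I, P2:I | bus: BusRdX,Flush
[25] P1: store L2 := 87 | P0:I, P1:M(87), P2:I | bus: none
[26] P2: store L0 := 20 | P0:I, P1:I, P2:M(20) | bus: BusRdX,Flush
[27] P2: load  L5 | P0:I, P1:S(26), P2:S(26) | bus: BusRd,Flush
[28] P2: load  L6 | P0:I, P1:S(47), P2:S(47) | bus: BusRd,Flush

invalidations = 6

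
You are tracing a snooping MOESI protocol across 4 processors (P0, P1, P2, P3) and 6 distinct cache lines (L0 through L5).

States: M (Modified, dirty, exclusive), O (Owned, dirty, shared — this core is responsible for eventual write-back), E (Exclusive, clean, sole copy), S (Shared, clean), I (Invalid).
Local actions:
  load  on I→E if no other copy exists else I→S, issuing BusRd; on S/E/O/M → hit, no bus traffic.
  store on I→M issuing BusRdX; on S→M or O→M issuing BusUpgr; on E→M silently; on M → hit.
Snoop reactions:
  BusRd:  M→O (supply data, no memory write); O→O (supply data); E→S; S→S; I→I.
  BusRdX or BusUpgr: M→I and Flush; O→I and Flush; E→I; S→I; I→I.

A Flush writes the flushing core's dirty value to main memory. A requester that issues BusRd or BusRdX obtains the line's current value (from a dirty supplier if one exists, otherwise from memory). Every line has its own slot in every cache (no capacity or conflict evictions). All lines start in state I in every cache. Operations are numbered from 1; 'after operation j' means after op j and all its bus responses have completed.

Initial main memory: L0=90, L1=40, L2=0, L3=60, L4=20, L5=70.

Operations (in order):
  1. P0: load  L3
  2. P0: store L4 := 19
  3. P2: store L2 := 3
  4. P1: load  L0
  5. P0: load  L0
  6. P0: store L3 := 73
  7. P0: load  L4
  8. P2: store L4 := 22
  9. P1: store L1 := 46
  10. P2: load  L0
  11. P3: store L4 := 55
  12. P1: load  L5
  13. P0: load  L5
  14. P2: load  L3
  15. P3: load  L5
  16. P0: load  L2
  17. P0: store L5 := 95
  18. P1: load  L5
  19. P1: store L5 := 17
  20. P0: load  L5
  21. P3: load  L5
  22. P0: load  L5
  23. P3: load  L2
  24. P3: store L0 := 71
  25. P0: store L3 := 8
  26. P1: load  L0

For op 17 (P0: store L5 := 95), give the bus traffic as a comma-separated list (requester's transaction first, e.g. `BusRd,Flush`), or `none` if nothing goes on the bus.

[1] P0: load  L3 | P0:E(60), P1:I, P2:I, P3:I | bus: BusRd
[2] P0: store L4 := 19 | P0:M(19), P1:I, P2:I, P3:I | bus: BusRdX
[3] P2: store L2 := 3 | P0:I, P1:I, P2:M(3), P3:I | bus: BusRdX
[4] P1: load  L0 | P0:I, P1:E(90), P2:I, P3:I | bus: BusRd
[5] P0: load  L0 | P0:S(90), P1:S(90), P2:I, P3:I | bus: BusRd
[6] P0: store L3 := 73 | P0:M(73), P1:I, P2:I, P3:I | bus: none
[7] P0: load  L4 | P0:M(19), P1:I, P2:I, P3:I | bus: none
[8] P2: store L4 := 22 | P0:I, P1:I, P2:M(22), P3:I | bus: BusRdX,Flush
[9] P1: store L1 := 46 | P0:I, P1:M(46), P2:I, P3:I | bus: BusRdX
[10] P2: load  L0 | P0:S(90), P1:S(90), P2:S(90), P3:I | bus: BusRd
[11] P3: store L4 := 55 | P0:I, P1:I, P2:I, P3:M(55) | bus: BusRdX,Flush
[12] P1: load  L5 | P0:I, P1:E(70), P2:I, P3:I | bus: BusRd
[13] P0: load  L5 | P0:S(70), P1:S(70), P2:I, P3:I | bus: BusRd
[14] P2: load  L3 | P0:O(73), P1:I, P2:S(73), P3:I | bus: BusRd
[15] P3: load  L5 | P0:S(70), P1:S(70), P2:I, P3:S(70) | bus: BusRd
[16] P0: load  L2 | P0:S(3), P1:I, P2:O(3), P3:I | bus: BusRd
[17] P0: store L5 := 95 | P0:M(95), P1:I, P2:I, P3:I | bus: BusUpgr
[18] P1: load  L5 | P0:O(95), P1:S(95), P2:I, P3:I | bus: BusRd
[19] P1: store L5 := 17 | P0:I, P1:M(17), P2:I, P3:I | bus: BusUpgr,Flush
[20] P0: load  L5 | P0:S(17), P1:O(17), P2:I, P3:I | bus: BusRd
[21] P3: load  L5 | P0:S(17), P1:O(17), P2:I, P3:S(17) | bus: BusRd
[22] P0: load  L5 | P0:S(17), P1:O(17), P2:I, P3:S(17) | bus: none
[23] P3: load  L2 | P0:S(3), P1:I, P2:O(3), P3:S(3) | bus: BusRd
[24] P3: store L0 := 71 | P0:I, P1:I, P2:I, P3:M(71) | bus: BusRdX
[25] P0: store L3 := 8 | P0:M(8), P1:I, P2:I, P3:I | bus: BusUpgr
[26] P1: load  L0 | P0:I, P1:S(71), P2:I, P3:O(71) | bus: BusRd

bus = BusUpgr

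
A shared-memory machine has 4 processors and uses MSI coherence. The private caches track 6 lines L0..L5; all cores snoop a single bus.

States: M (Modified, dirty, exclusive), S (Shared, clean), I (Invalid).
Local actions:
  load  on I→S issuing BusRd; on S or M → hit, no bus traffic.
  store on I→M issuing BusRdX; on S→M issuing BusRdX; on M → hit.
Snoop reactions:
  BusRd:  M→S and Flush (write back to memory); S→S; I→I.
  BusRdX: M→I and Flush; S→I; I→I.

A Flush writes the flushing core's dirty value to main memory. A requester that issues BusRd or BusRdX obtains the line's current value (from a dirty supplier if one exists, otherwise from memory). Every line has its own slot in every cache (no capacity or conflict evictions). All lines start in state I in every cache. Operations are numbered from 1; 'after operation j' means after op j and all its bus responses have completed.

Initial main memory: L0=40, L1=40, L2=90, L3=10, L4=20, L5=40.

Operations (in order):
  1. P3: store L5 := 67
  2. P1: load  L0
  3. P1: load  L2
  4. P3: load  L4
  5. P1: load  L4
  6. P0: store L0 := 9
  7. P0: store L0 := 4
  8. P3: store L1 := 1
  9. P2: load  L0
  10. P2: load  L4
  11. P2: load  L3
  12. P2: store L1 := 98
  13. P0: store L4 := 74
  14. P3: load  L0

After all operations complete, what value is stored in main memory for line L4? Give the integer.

[1] P3: store L5 := 67 | P0:I, P1:I, P2:I, P3:M(67) | bus: BusRdX
[2] P1: load  L0 | P0:I, P1:S(40), P2:I, P3:I | bus: BusRd
[3] P1: load  L2 | P0:I, P1:S(90), P2:I, P3:I | bus: BusRd
[4] P3: load  L4 | P0:I, P1:I, P2:I, P3:S(20) | bus: BusRd
[5] P1: load  L4 | P0:I, P1:S(20), P2:I, P3:S(20) | bus: BusRd
[6] P0: store L0 := 9 | P0:M(9), P1:I, P2:I, P3:I | bus: BusRdX
[7] P0: store L0 := 4 | P0:M(4), P1:I, P2:I, P3:I | bus: none
[8] P3: store L1 := 1 | P0:I, P1:I, P2:I, P3:M(1) | bus: BusRdX
[9] P2: load  L0 | P0:S(4), P1:I, P2:S(4), P3:I | bus: BusRd,Flush
[10] P2: load  L4 | P0:I, P1:S(20), P2:S(20), P3:S(20) | bus: BusRd
[11] P2: load  L3 | P0:I, P1:I, P2:S(10), P3:I | bus: BusRd
[12] P2: store L1 := 98 | P0:I, P1:I, P2:M(98), P3:I | bus: BusRdX,Flush
[13] P0: store L4 := 74 | P0:M(74), P1:I, P2:I, P3:I | bus: BusRdX
[14] P3: load  L0 | P0:S(4), P1:I, P2:S(4), P3:S(4) | bus: BusRd

memory[L4] = 20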